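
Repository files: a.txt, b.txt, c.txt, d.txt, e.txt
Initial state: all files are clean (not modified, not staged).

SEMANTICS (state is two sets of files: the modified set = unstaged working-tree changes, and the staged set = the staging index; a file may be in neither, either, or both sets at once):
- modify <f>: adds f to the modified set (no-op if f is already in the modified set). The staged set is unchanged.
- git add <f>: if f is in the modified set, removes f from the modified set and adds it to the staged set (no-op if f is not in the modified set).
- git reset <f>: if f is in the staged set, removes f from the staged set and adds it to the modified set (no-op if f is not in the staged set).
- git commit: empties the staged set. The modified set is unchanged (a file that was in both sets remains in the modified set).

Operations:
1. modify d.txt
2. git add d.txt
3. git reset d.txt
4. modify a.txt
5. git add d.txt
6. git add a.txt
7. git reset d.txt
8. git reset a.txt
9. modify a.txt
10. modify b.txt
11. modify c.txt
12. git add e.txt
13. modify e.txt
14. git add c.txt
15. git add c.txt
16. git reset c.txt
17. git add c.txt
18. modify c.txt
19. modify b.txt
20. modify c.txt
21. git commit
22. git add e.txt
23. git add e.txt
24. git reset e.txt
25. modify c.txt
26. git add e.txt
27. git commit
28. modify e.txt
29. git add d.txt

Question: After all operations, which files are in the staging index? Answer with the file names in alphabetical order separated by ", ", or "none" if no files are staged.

After op 1 (modify d.txt): modified={d.txt} staged={none}
After op 2 (git add d.txt): modified={none} staged={d.txt}
After op 3 (git reset d.txt): modified={d.txt} staged={none}
After op 4 (modify a.txt): modified={a.txt, d.txt} staged={none}
After op 5 (git add d.txt): modified={a.txt} staged={d.txt}
After op 6 (git add a.txt): modified={none} staged={a.txt, d.txt}
After op 7 (git reset d.txt): modified={d.txt} staged={a.txt}
After op 8 (git reset a.txt): modified={a.txt, d.txt} staged={none}
After op 9 (modify a.txt): modified={a.txt, d.txt} staged={none}
After op 10 (modify b.txt): modified={a.txt, b.txt, d.txt} staged={none}
After op 11 (modify c.txt): modified={a.txt, b.txt, c.txt, d.txt} staged={none}
After op 12 (git add e.txt): modified={a.txt, b.txt, c.txt, d.txt} staged={none}
After op 13 (modify e.txt): modified={a.txt, b.txt, c.txt, d.txt, e.txt} staged={none}
After op 14 (git add c.txt): modified={a.txt, b.txt, d.txt, e.txt} staged={c.txt}
After op 15 (git add c.txt): modified={a.txt, b.txt, d.txt, e.txt} staged={c.txt}
After op 16 (git reset c.txt): modified={a.txt, b.txt, c.txt, d.txt, e.txt} staged={none}
After op 17 (git add c.txt): modified={a.txt, b.txt, d.txt, e.txt} staged={c.txt}
After op 18 (modify c.txt): modified={a.txt, b.txt, c.txt, d.txt, e.txt} staged={c.txt}
After op 19 (modify b.txt): modified={a.txt, b.txt, c.txt, d.txt, e.txt} staged={c.txt}
After op 20 (modify c.txt): modified={a.txt, b.txt, c.txt, d.txt, e.txt} staged={c.txt}
After op 21 (git commit): modified={a.txt, b.txt, c.txt, d.txt, e.txt} staged={none}
After op 22 (git add e.txt): modified={a.txt, b.txt, c.txt, d.txt} staged={e.txt}
After op 23 (git add e.txt): modified={a.txt, b.txt, c.txt, d.txt} staged={e.txt}
After op 24 (git reset e.txt): modified={a.txt, b.txt, c.txt, d.txt, e.txt} staged={none}
After op 25 (modify c.txt): modified={a.txt, b.txt, c.txt, d.txt, e.txt} staged={none}
After op 26 (git add e.txt): modified={a.txt, b.txt, c.txt, d.txt} staged={e.txt}
After op 27 (git commit): modified={a.txt, b.txt, c.txt, d.txt} staged={none}
After op 28 (modify e.txt): modified={a.txt, b.txt, c.txt, d.txt, e.txt} staged={none}
After op 29 (git add d.txt): modified={a.txt, b.txt, c.txt, e.txt} staged={d.txt}

Answer: d.txt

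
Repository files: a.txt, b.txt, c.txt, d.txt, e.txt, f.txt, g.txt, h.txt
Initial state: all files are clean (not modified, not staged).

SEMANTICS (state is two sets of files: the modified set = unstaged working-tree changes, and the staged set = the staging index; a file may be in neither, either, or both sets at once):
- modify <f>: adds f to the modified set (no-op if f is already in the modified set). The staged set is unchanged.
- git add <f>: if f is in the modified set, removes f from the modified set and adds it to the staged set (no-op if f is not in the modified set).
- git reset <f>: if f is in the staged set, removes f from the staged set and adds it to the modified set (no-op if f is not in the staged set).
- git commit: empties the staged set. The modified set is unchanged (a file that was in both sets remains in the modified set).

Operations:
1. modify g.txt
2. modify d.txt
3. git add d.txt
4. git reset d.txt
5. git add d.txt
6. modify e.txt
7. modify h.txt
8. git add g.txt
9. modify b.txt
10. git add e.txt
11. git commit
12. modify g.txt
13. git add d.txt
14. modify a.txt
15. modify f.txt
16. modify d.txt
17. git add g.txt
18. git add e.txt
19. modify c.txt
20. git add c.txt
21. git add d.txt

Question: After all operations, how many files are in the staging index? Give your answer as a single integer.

After op 1 (modify g.txt): modified={g.txt} staged={none}
After op 2 (modify d.txt): modified={d.txt, g.txt} staged={none}
After op 3 (git add d.txt): modified={g.txt} staged={d.txt}
After op 4 (git reset d.txt): modified={d.txt, g.txt} staged={none}
After op 5 (git add d.txt): modified={g.txt} staged={d.txt}
After op 6 (modify e.txt): modified={e.txt, g.txt} staged={d.txt}
After op 7 (modify h.txt): modified={e.txt, g.txt, h.txt} staged={d.txt}
After op 8 (git add g.txt): modified={e.txt, h.txt} staged={d.txt, g.txt}
After op 9 (modify b.txt): modified={b.txt, e.txt, h.txt} staged={d.txt, g.txt}
After op 10 (git add e.txt): modified={b.txt, h.txt} staged={d.txt, e.txt, g.txt}
After op 11 (git commit): modified={b.txt, h.txt} staged={none}
After op 12 (modify g.txt): modified={b.txt, g.txt, h.txt} staged={none}
After op 13 (git add d.txt): modified={b.txt, g.txt, h.txt} staged={none}
After op 14 (modify a.txt): modified={a.txt, b.txt, g.txt, h.txt} staged={none}
After op 15 (modify f.txt): modified={a.txt, b.txt, f.txt, g.txt, h.txt} staged={none}
After op 16 (modify d.txt): modified={a.txt, b.txt, d.txt, f.txt, g.txt, h.txt} staged={none}
After op 17 (git add g.txt): modified={a.txt, b.txt, d.txt, f.txt, h.txt} staged={g.txt}
After op 18 (git add e.txt): modified={a.txt, b.txt, d.txt, f.txt, h.txt} staged={g.txt}
After op 19 (modify c.txt): modified={a.txt, b.txt, c.txt, d.txt, f.txt, h.txt} staged={g.txt}
After op 20 (git add c.txt): modified={a.txt, b.txt, d.txt, f.txt, h.txt} staged={c.txt, g.txt}
After op 21 (git add d.txt): modified={a.txt, b.txt, f.txt, h.txt} staged={c.txt, d.txt, g.txt}
Final staged set: {c.txt, d.txt, g.txt} -> count=3

Answer: 3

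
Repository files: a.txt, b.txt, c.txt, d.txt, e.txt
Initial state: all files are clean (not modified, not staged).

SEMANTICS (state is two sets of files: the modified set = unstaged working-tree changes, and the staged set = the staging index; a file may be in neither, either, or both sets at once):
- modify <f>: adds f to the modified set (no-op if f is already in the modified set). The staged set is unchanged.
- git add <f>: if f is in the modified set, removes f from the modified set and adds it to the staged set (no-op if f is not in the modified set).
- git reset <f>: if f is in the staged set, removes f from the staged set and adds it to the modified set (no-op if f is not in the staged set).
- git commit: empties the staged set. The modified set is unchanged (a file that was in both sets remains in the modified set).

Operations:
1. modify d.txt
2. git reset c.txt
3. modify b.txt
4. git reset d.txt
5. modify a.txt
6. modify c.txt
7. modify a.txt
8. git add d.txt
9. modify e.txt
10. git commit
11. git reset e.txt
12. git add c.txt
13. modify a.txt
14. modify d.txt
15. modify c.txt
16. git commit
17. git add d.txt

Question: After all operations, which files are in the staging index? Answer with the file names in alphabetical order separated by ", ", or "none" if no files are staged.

After op 1 (modify d.txt): modified={d.txt} staged={none}
After op 2 (git reset c.txt): modified={d.txt} staged={none}
After op 3 (modify b.txt): modified={b.txt, d.txt} staged={none}
After op 4 (git reset d.txt): modified={b.txt, d.txt} staged={none}
After op 5 (modify a.txt): modified={a.txt, b.txt, d.txt} staged={none}
After op 6 (modify c.txt): modified={a.txt, b.txt, c.txt, d.txt} staged={none}
After op 7 (modify a.txt): modified={a.txt, b.txt, c.txt, d.txt} staged={none}
After op 8 (git add d.txt): modified={a.txt, b.txt, c.txt} staged={d.txt}
After op 9 (modify e.txt): modified={a.txt, b.txt, c.txt, e.txt} staged={d.txt}
After op 10 (git commit): modified={a.txt, b.txt, c.txt, e.txt} staged={none}
After op 11 (git reset e.txt): modified={a.txt, b.txt, c.txt, e.txt} staged={none}
After op 12 (git add c.txt): modified={a.txt, b.txt, e.txt} staged={c.txt}
After op 13 (modify a.txt): modified={a.txt, b.txt, e.txt} staged={c.txt}
After op 14 (modify d.txt): modified={a.txt, b.txt, d.txt, e.txt} staged={c.txt}
After op 15 (modify c.txt): modified={a.txt, b.txt, c.txt, d.txt, e.txt} staged={c.txt}
After op 16 (git commit): modified={a.txt, b.txt, c.txt, d.txt, e.txt} staged={none}
After op 17 (git add d.txt): modified={a.txt, b.txt, c.txt, e.txt} staged={d.txt}

Answer: d.txt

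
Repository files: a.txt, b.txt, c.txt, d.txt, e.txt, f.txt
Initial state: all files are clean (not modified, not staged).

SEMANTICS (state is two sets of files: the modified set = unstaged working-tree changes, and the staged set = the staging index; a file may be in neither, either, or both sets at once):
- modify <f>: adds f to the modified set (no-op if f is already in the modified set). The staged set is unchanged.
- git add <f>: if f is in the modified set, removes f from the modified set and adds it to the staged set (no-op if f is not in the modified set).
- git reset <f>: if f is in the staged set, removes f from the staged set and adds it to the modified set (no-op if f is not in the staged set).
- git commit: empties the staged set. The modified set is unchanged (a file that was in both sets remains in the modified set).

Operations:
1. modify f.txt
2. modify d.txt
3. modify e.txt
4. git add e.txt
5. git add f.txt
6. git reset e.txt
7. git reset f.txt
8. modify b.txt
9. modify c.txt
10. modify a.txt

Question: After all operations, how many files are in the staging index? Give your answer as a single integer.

Answer: 0

Derivation:
After op 1 (modify f.txt): modified={f.txt} staged={none}
After op 2 (modify d.txt): modified={d.txt, f.txt} staged={none}
After op 3 (modify e.txt): modified={d.txt, e.txt, f.txt} staged={none}
After op 4 (git add e.txt): modified={d.txt, f.txt} staged={e.txt}
After op 5 (git add f.txt): modified={d.txt} staged={e.txt, f.txt}
After op 6 (git reset e.txt): modified={d.txt, e.txt} staged={f.txt}
After op 7 (git reset f.txt): modified={d.txt, e.txt, f.txt} staged={none}
After op 8 (modify b.txt): modified={b.txt, d.txt, e.txt, f.txt} staged={none}
After op 9 (modify c.txt): modified={b.txt, c.txt, d.txt, e.txt, f.txt} staged={none}
After op 10 (modify a.txt): modified={a.txt, b.txt, c.txt, d.txt, e.txt, f.txt} staged={none}
Final staged set: {none} -> count=0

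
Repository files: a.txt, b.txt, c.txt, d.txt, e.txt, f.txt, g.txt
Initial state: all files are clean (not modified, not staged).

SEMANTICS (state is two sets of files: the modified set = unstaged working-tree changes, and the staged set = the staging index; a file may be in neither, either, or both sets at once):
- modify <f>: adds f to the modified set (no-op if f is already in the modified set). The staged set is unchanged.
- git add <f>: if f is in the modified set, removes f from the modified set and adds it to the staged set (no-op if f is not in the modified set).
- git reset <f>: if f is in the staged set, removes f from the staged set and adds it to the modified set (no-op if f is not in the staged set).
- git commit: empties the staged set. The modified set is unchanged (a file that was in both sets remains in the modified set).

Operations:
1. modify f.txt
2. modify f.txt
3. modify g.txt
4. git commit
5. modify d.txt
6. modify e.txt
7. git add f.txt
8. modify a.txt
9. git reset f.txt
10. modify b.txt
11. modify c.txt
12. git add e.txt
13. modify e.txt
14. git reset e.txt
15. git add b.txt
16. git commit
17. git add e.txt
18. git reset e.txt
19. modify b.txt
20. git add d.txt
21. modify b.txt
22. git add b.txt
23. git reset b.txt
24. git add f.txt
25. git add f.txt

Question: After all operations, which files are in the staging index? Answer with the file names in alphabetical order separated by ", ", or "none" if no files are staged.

After op 1 (modify f.txt): modified={f.txt} staged={none}
After op 2 (modify f.txt): modified={f.txt} staged={none}
After op 3 (modify g.txt): modified={f.txt, g.txt} staged={none}
After op 4 (git commit): modified={f.txt, g.txt} staged={none}
After op 5 (modify d.txt): modified={d.txt, f.txt, g.txt} staged={none}
After op 6 (modify e.txt): modified={d.txt, e.txt, f.txt, g.txt} staged={none}
After op 7 (git add f.txt): modified={d.txt, e.txt, g.txt} staged={f.txt}
After op 8 (modify a.txt): modified={a.txt, d.txt, e.txt, g.txt} staged={f.txt}
After op 9 (git reset f.txt): modified={a.txt, d.txt, e.txt, f.txt, g.txt} staged={none}
After op 10 (modify b.txt): modified={a.txt, b.txt, d.txt, e.txt, f.txt, g.txt} staged={none}
After op 11 (modify c.txt): modified={a.txt, b.txt, c.txt, d.txt, e.txt, f.txt, g.txt} staged={none}
After op 12 (git add e.txt): modified={a.txt, b.txt, c.txt, d.txt, f.txt, g.txt} staged={e.txt}
After op 13 (modify e.txt): modified={a.txt, b.txt, c.txt, d.txt, e.txt, f.txt, g.txt} staged={e.txt}
After op 14 (git reset e.txt): modified={a.txt, b.txt, c.txt, d.txt, e.txt, f.txt, g.txt} staged={none}
After op 15 (git add b.txt): modified={a.txt, c.txt, d.txt, e.txt, f.txt, g.txt} staged={b.txt}
After op 16 (git commit): modified={a.txt, c.txt, d.txt, e.txt, f.txt, g.txt} staged={none}
After op 17 (git add e.txt): modified={a.txt, c.txt, d.txt, f.txt, g.txt} staged={e.txt}
After op 18 (git reset e.txt): modified={a.txt, c.txt, d.txt, e.txt, f.txt, g.txt} staged={none}
After op 19 (modify b.txt): modified={a.txt, b.txt, c.txt, d.txt, e.txt, f.txt, g.txt} staged={none}
After op 20 (git add d.txt): modified={a.txt, b.txt, c.txt, e.txt, f.txt, g.txt} staged={d.txt}
After op 21 (modify b.txt): modified={a.txt, b.txt, c.txt, e.txt, f.txt, g.txt} staged={d.txt}
After op 22 (git add b.txt): modified={a.txt, c.txt, e.txt, f.txt, g.txt} staged={b.txt, d.txt}
After op 23 (git reset b.txt): modified={a.txt, b.txt, c.txt, e.txt, f.txt, g.txt} staged={d.txt}
After op 24 (git add f.txt): modified={a.txt, b.txt, c.txt, e.txt, g.txt} staged={d.txt, f.txt}
After op 25 (git add f.txt): modified={a.txt, b.txt, c.txt, e.txt, g.txt} staged={d.txt, f.txt}

Answer: d.txt, f.txt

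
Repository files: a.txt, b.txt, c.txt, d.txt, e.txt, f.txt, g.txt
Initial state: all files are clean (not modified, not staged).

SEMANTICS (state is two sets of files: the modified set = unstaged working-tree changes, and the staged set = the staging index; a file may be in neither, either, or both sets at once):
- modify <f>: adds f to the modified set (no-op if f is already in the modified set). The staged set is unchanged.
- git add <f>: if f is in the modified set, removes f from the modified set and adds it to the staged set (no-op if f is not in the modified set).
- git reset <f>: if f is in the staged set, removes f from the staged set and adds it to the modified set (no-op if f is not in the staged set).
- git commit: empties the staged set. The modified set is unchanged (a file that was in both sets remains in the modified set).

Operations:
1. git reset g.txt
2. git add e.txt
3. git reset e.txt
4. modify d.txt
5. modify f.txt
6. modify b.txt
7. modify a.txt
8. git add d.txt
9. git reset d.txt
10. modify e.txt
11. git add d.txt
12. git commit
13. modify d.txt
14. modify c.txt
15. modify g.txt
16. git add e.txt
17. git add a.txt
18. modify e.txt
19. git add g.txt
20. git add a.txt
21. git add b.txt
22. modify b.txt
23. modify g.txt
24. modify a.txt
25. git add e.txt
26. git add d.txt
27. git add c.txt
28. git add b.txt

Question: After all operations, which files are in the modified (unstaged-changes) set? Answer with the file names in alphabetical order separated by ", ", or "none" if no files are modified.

Answer: a.txt, f.txt, g.txt

Derivation:
After op 1 (git reset g.txt): modified={none} staged={none}
After op 2 (git add e.txt): modified={none} staged={none}
After op 3 (git reset e.txt): modified={none} staged={none}
After op 4 (modify d.txt): modified={d.txt} staged={none}
After op 5 (modify f.txt): modified={d.txt, f.txt} staged={none}
After op 6 (modify b.txt): modified={b.txt, d.txt, f.txt} staged={none}
After op 7 (modify a.txt): modified={a.txt, b.txt, d.txt, f.txt} staged={none}
After op 8 (git add d.txt): modified={a.txt, b.txt, f.txt} staged={d.txt}
After op 9 (git reset d.txt): modified={a.txt, b.txt, d.txt, f.txt} staged={none}
After op 10 (modify e.txt): modified={a.txt, b.txt, d.txt, e.txt, f.txt} staged={none}
After op 11 (git add d.txt): modified={a.txt, b.txt, e.txt, f.txt} staged={d.txt}
After op 12 (git commit): modified={a.txt, b.txt, e.txt, f.txt} staged={none}
After op 13 (modify d.txt): modified={a.txt, b.txt, d.txt, e.txt, f.txt} staged={none}
After op 14 (modify c.txt): modified={a.txt, b.txt, c.txt, d.txt, e.txt, f.txt} staged={none}
After op 15 (modify g.txt): modified={a.txt, b.txt, c.txt, d.txt, e.txt, f.txt, g.txt} staged={none}
After op 16 (git add e.txt): modified={a.txt, b.txt, c.txt, d.txt, f.txt, g.txt} staged={e.txt}
After op 17 (git add a.txt): modified={b.txt, c.txt, d.txt, f.txt, g.txt} staged={a.txt, e.txt}
After op 18 (modify e.txt): modified={b.txt, c.txt, d.txt, e.txt, f.txt, g.txt} staged={a.txt, e.txt}
After op 19 (git add g.txt): modified={b.txt, c.txt, d.txt, e.txt, f.txt} staged={a.txt, e.txt, g.txt}
After op 20 (git add a.txt): modified={b.txt, c.txt, d.txt, e.txt, f.txt} staged={a.txt, e.txt, g.txt}
After op 21 (git add b.txt): modified={c.txt, d.txt, e.txt, f.txt} staged={a.txt, b.txt, e.txt, g.txt}
After op 22 (modify b.txt): modified={b.txt, c.txt, d.txt, e.txt, f.txt} staged={a.txt, b.txt, e.txt, g.txt}
After op 23 (modify g.txt): modified={b.txt, c.txt, d.txt, e.txt, f.txt, g.txt} staged={a.txt, b.txt, e.txt, g.txt}
After op 24 (modify a.txt): modified={a.txt, b.txt, c.txt, d.txt, e.txt, f.txt, g.txt} staged={a.txt, b.txt, e.txt, g.txt}
After op 25 (git add e.txt): modified={a.txt, b.txt, c.txt, d.txt, f.txt, g.txt} staged={a.txt, b.txt, e.txt, g.txt}
After op 26 (git add d.txt): modified={a.txt, b.txt, c.txt, f.txt, g.txt} staged={a.txt, b.txt, d.txt, e.txt, g.txt}
After op 27 (git add c.txt): modified={a.txt, b.txt, f.txt, g.txt} staged={a.txt, b.txt, c.txt, d.txt, e.txt, g.txt}
After op 28 (git add b.txt): modified={a.txt, f.txt, g.txt} staged={a.txt, b.txt, c.txt, d.txt, e.txt, g.txt}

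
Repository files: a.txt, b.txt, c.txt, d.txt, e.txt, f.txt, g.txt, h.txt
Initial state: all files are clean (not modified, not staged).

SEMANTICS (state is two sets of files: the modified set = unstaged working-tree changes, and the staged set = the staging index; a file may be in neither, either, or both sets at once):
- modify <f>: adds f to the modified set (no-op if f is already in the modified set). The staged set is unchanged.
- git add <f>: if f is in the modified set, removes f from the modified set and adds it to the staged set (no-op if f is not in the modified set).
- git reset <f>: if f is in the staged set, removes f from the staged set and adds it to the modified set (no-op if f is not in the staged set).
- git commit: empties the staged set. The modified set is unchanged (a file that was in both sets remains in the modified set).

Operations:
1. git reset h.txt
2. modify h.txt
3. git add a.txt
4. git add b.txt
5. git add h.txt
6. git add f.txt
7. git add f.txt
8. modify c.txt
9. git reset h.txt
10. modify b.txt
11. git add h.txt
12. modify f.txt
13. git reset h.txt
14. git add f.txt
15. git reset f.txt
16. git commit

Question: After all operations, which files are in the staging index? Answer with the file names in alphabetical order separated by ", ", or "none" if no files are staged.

Answer: none

Derivation:
After op 1 (git reset h.txt): modified={none} staged={none}
After op 2 (modify h.txt): modified={h.txt} staged={none}
After op 3 (git add a.txt): modified={h.txt} staged={none}
After op 4 (git add b.txt): modified={h.txt} staged={none}
After op 5 (git add h.txt): modified={none} staged={h.txt}
After op 6 (git add f.txt): modified={none} staged={h.txt}
After op 7 (git add f.txt): modified={none} staged={h.txt}
After op 8 (modify c.txt): modified={c.txt} staged={h.txt}
After op 9 (git reset h.txt): modified={c.txt, h.txt} staged={none}
After op 10 (modify b.txt): modified={b.txt, c.txt, h.txt} staged={none}
After op 11 (git add h.txt): modified={b.txt, c.txt} staged={h.txt}
After op 12 (modify f.txt): modified={b.txt, c.txt, f.txt} staged={h.txt}
After op 13 (git reset h.txt): modified={b.txt, c.txt, f.txt, h.txt} staged={none}
After op 14 (git add f.txt): modified={b.txt, c.txt, h.txt} staged={f.txt}
After op 15 (git reset f.txt): modified={b.txt, c.txt, f.txt, h.txt} staged={none}
After op 16 (git commit): modified={b.txt, c.txt, f.txt, h.txt} staged={none}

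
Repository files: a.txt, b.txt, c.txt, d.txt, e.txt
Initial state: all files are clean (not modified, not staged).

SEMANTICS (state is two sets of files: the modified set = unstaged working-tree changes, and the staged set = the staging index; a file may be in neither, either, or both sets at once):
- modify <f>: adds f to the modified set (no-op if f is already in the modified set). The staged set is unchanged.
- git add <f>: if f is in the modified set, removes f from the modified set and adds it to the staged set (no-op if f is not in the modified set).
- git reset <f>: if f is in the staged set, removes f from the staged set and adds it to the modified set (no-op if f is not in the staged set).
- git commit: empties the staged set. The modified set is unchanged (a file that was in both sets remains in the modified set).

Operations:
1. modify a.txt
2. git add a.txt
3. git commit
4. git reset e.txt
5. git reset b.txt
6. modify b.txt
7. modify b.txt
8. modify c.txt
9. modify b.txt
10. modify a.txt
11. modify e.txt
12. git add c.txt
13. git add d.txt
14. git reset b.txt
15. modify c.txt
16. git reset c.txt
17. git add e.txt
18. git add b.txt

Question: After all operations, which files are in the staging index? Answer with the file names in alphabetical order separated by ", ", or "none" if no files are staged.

Answer: b.txt, e.txt

Derivation:
After op 1 (modify a.txt): modified={a.txt} staged={none}
After op 2 (git add a.txt): modified={none} staged={a.txt}
After op 3 (git commit): modified={none} staged={none}
After op 4 (git reset e.txt): modified={none} staged={none}
After op 5 (git reset b.txt): modified={none} staged={none}
After op 6 (modify b.txt): modified={b.txt} staged={none}
After op 7 (modify b.txt): modified={b.txt} staged={none}
After op 8 (modify c.txt): modified={b.txt, c.txt} staged={none}
After op 9 (modify b.txt): modified={b.txt, c.txt} staged={none}
After op 10 (modify a.txt): modified={a.txt, b.txt, c.txt} staged={none}
After op 11 (modify e.txt): modified={a.txt, b.txt, c.txt, e.txt} staged={none}
After op 12 (git add c.txt): modified={a.txt, b.txt, e.txt} staged={c.txt}
After op 13 (git add d.txt): modified={a.txt, b.txt, e.txt} staged={c.txt}
After op 14 (git reset b.txt): modified={a.txt, b.txt, e.txt} staged={c.txt}
After op 15 (modify c.txt): modified={a.txt, b.txt, c.txt, e.txt} staged={c.txt}
After op 16 (git reset c.txt): modified={a.txt, b.txt, c.txt, e.txt} staged={none}
After op 17 (git add e.txt): modified={a.txt, b.txt, c.txt} staged={e.txt}
After op 18 (git add b.txt): modified={a.txt, c.txt} staged={b.txt, e.txt}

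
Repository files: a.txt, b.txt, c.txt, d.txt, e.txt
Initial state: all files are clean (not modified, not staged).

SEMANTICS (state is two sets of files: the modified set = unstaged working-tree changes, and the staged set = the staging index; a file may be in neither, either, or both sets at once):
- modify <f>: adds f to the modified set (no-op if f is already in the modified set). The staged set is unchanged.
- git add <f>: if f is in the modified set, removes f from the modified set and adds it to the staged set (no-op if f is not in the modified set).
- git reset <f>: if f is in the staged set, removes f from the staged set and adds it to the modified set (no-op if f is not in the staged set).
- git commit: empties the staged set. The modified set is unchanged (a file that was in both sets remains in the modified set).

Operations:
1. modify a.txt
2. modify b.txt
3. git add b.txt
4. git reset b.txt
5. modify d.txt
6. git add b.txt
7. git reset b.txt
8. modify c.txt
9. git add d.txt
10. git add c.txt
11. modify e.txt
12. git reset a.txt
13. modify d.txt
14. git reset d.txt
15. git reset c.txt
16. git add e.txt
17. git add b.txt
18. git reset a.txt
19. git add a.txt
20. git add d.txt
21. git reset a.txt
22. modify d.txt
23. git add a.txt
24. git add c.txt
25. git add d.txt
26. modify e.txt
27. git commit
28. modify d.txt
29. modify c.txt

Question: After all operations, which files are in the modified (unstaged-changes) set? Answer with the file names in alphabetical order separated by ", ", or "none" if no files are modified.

After op 1 (modify a.txt): modified={a.txt} staged={none}
After op 2 (modify b.txt): modified={a.txt, b.txt} staged={none}
After op 3 (git add b.txt): modified={a.txt} staged={b.txt}
After op 4 (git reset b.txt): modified={a.txt, b.txt} staged={none}
After op 5 (modify d.txt): modified={a.txt, b.txt, d.txt} staged={none}
After op 6 (git add b.txt): modified={a.txt, d.txt} staged={b.txt}
After op 7 (git reset b.txt): modified={a.txt, b.txt, d.txt} staged={none}
After op 8 (modify c.txt): modified={a.txt, b.txt, c.txt, d.txt} staged={none}
After op 9 (git add d.txt): modified={a.txt, b.txt, c.txt} staged={d.txt}
After op 10 (git add c.txt): modified={a.txt, b.txt} staged={c.txt, d.txt}
After op 11 (modify e.txt): modified={a.txt, b.txt, e.txt} staged={c.txt, d.txt}
After op 12 (git reset a.txt): modified={a.txt, b.txt, e.txt} staged={c.txt, d.txt}
After op 13 (modify d.txt): modified={a.txt, b.txt, d.txt, e.txt} staged={c.txt, d.txt}
After op 14 (git reset d.txt): modified={a.txt, b.txt, d.txt, e.txt} staged={c.txt}
After op 15 (git reset c.txt): modified={a.txt, b.txt, c.txt, d.txt, e.txt} staged={none}
After op 16 (git add e.txt): modified={a.txt, b.txt, c.txt, d.txt} staged={e.txt}
After op 17 (git add b.txt): modified={a.txt, c.txt, d.txt} staged={b.txt, e.txt}
After op 18 (git reset a.txt): modified={a.txt, c.txt, d.txt} staged={b.txt, e.txt}
After op 19 (git add a.txt): modified={c.txt, d.txt} staged={a.txt, b.txt, e.txt}
After op 20 (git add d.txt): modified={c.txt} staged={a.txt, b.txt, d.txt, e.txt}
After op 21 (git reset a.txt): modified={a.txt, c.txt} staged={b.txt, d.txt, e.txt}
After op 22 (modify d.txt): modified={a.txt, c.txt, d.txt} staged={b.txt, d.txt, e.txt}
After op 23 (git add a.txt): modified={c.txt, d.txt} staged={a.txt, b.txt, d.txt, e.txt}
After op 24 (git add c.txt): modified={d.txt} staged={a.txt, b.txt, c.txt, d.txt, e.txt}
After op 25 (git add d.txt): modified={none} staged={a.txt, b.txt, c.txt, d.txt, e.txt}
After op 26 (modify e.txt): modified={e.txt} staged={a.txt, b.txt, c.txt, d.txt, e.txt}
After op 27 (git commit): modified={e.txt} staged={none}
After op 28 (modify d.txt): modified={d.txt, e.txt} staged={none}
After op 29 (modify c.txt): modified={c.txt, d.txt, e.txt} staged={none}

Answer: c.txt, d.txt, e.txt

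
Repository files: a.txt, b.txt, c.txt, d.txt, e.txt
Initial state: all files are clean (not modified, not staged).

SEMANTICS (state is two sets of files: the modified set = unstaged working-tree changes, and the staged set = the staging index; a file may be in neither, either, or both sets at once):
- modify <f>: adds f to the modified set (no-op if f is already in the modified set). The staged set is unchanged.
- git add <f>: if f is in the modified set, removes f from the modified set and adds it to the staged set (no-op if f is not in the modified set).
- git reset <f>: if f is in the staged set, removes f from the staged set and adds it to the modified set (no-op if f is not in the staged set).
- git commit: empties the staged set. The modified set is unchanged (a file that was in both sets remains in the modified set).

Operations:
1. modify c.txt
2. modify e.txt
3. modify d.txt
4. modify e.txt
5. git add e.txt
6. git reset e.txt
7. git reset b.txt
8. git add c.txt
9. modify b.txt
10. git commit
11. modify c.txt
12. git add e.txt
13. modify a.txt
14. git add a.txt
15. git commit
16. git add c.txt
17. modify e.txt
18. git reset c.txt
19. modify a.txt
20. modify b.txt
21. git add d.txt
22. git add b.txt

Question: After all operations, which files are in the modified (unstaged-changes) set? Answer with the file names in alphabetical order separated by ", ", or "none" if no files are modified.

Answer: a.txt, c.txt, e.txt

Derivation:
After op 1 (modify c.txt): modified={c.txt} staged={none}
After op 2 (modify e.txt): modified={c.txt, e.txt} staged={none}
After op 3 (modify d.txt): modified={c.txt, d.txt, e.txt} staged={none}
After op 4 (modify e.txt): modified={c.txt, d.txt, e.txt} staged={none}
After op 5 (git add e.txt): modified={c.txt, d.txt} staged={e.txt}
After op 6 (git reset e.txt): modified={c.txt, d.txt, e.txt} staged={none}
After op 7 (git reset b.txt): modified={c.txt, d.txt, e.txt} staged={none}
After op 8 (git add c.txt): modified={d.txt, e.txt} staged={c.txt}
After op 9 (modify b.txt): modified={b.txt, d.txt, e.txt} staged={c.txt}
After op 10 (git commit): modified={b.txt, d.txt, e.txt} staged={none}
After op 11 (modify c.txt): modified={b.txt, c.txt, d.txt, e.txt} staged={none}
After op 12 (git add e.txt): modified={b.txt, c.txt, d.txt} staged={e.txt}
After op 13 (modify a.txt): modified={a.txt, b.txt, c.txt, d.txt} staged={e.txt}
After op 14 (git add a.txt): modified={b.txt, c.txt, d.txt} staged={a.txt, e.txt}
After op 15 (git commit): modified={b.txt, c.txt, d.txt} staged={none}
After op 16 (git add c.txt): modified={b.txt, d.txt} staged={c.txt}
After op 17 (modify e.txt): modified={b.txt, d.txt, e.txt} staged={c.txt}
After op 18 (git reset c.txt): modified={b.txt, c.txt, d.txt, e.txt} staged={none}
After op 19 (modify a.txt): modified={a.txt, b.txt, c.txt, d.txt, e.txt} staged={none}
After op 20 (modify b.txt): modified={a.txt, b.txt, c.txt, d.txt, e.txt} staged={none}
After op 21 (git add d.txt): modified={a.txt, b.txt, c.txt, e.txt} staged={d.txt}
After op 22 (git add b.txt): modified={a.txt, c.txt, e.txt} staged={b.txt, d.txt}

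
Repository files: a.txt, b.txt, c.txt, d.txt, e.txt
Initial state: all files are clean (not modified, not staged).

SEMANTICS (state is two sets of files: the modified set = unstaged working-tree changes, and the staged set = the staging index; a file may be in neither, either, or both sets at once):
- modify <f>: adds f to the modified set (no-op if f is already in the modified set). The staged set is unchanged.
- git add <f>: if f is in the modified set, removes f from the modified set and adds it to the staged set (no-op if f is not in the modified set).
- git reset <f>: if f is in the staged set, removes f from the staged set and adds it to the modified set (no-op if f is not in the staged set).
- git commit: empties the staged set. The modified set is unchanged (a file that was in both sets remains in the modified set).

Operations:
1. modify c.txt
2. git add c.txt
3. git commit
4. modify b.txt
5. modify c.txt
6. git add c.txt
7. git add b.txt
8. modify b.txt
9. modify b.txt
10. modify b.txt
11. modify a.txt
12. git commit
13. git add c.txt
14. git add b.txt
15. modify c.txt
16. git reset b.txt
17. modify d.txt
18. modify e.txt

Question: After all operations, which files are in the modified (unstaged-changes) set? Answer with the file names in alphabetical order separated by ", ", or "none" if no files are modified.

Answer: a.txt, b.txt, c.txt, d.txt, e.txt

Derivation:
After op 1 (modify c.txt): modified={c.txt} staged={none}
After op 2 (git add c.txt): modified={none} staged={c.txt}
After op 3 (git commit): modified={none} staged={none}
After op 4 (modify b.txt): modified={b.txt} staged={none}
After op 5 (modify c.txt): modified={b.txt, c.txt} staged={none}
After op 6 (git add c.txt): modified={b.txt} staged={c.txt}
After op 7 (git add b.txt): modified={none} staged={b.txt, c.txt}
After op 8 (modify b.txt): modified={b.txt} staged={b.txt, c.txt}
After op 9 (modify b.txt): modified={b.txt} staged={b.txt, c.txt}
After op 10 (modify b.txt): modified={b.txt} staged={b.txt, c.txt}
After op 11 (modify a.txt): modified={a.txt, b.txt} staged={b.txt, c.txt}
After op 12 (git commit): modified={a.txt, b.txt} staged={none}
After op 13 (git add c.txt): modified={a.txt, b.txt} staged={none}
After op 14 (git add b.txt): modified={a.txt} staged={b.txt}
After op 15 (modify c.txt): modified={a.txt, c.txt} staged={b.txt}
After op 16 (git reset b.txt): modified={a.txt, b.txt, c.txt} staged={none}
After op 17 (modify d.txt): modified={a.txt, b.txt, c.txt, d.txt} staged={none}
After op 18 (modify e.txt): modified={a.txt, b.txt, c.txt, d.txt, e.txt} staged={none}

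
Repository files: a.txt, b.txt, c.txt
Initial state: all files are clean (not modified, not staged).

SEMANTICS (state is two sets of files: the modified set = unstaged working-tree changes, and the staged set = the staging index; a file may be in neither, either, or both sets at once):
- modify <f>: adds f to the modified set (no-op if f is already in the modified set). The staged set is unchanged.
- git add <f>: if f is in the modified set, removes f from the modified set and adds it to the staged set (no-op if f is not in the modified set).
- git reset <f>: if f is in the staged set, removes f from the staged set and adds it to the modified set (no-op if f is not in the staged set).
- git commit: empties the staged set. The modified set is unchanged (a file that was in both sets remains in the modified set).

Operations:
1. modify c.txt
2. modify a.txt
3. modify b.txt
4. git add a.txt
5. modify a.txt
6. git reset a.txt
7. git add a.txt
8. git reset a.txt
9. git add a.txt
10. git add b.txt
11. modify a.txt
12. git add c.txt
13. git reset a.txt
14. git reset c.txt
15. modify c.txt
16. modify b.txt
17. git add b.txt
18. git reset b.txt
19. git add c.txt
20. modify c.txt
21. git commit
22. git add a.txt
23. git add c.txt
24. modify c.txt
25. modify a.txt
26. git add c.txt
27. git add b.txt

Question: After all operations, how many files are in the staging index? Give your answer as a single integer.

After op 1 (modify c.txt): modified={c.txt} staged={none}
After op 2 (modify a.txt): modified={a.txt, c.txt} staged={none}
After op 3 (modify b.txt): modified={a.txt, b.txt, c.txt} staged={none}
After op 4 (git add a.txt): modified={b.txt, c.txt} staged={a.txt}
After op 5 (modify a.txt): modified={a.txt, b.txt, c.txt} staged={a.txt}
After op 6 (git reset a.txt): modified={a.txt, b.txt, c.txt} staged={none}
After op 7 (git add a.txt): modified={b.txt, c.txt} staged={a.txt}
After op 8 (git reset a.txt): modified={a.txt, b.txt, c.txt} staged={none}
After op 9 (git add a.txt): modified={b.txt, c.txt} staged={a.txt}
After op 10 (git add b.txt): modified={c.txt} staged={a.txt, b.txt}
After op 11 (modify a.txt): modified={a.txt, c.txt} staged={a.txt, b.txt}
After op 12 (git add c.txt): modified={a.txt} staged={a.txt, b.txt, c.txt}
After op 13 (git reset a.txt): modified={a.txt} staged={b.txt, c.txt}
After op 14 (git reset c.txt): modified={a.txt, c.txt} staged={b.txt}
After op 15 (modify c.txt): modified={a.txt, c.txt} staged={b.txt}
After op 16 (modify b.txt): modified={a.txt, b.txt, c.txt} staged={b.txt}
After op 17 (git add b.txt): modified={a.txt, c.txt} staged={b.txt}
After op 18 (git reset b.txt): modified={a.txt, b.txt, c.txt} staged={none}
After op 19 (git add c.txt): modified={a.txt, b.txt} staged={c.txt}
After op 20 (modify c.txt): modified={a.txt, b.txt, c.txt} staged={c.txt}
After op 21 (git commit): modified={a.txt, b.txt, c.txt} staged={none}
After op 22 (git add a.txt): modified={b.txt, c.txt} staged={a.txt}
After op 23 (git add c.txt): modified={b.txt} staged={a.txt, c.txt}
After op 24 (modify c.txt): modified={b.txt, c.txt} staged={a.txt, c.txt}
After op 25 (modify a.txt): modified={a.txt, b.txt, c.txt} staged={a.txt, c.txt}
After op 26 (git add c.txt): modified={a.txt, b.txt} staged={a.txt, c.txt}
After op 27 (git add b.txt): modified={a.txt} staged={a.txt, b.txt, c.txt}
Final staged set: {a.txt, b.txt, c.txt} -> count=3

Answer: 3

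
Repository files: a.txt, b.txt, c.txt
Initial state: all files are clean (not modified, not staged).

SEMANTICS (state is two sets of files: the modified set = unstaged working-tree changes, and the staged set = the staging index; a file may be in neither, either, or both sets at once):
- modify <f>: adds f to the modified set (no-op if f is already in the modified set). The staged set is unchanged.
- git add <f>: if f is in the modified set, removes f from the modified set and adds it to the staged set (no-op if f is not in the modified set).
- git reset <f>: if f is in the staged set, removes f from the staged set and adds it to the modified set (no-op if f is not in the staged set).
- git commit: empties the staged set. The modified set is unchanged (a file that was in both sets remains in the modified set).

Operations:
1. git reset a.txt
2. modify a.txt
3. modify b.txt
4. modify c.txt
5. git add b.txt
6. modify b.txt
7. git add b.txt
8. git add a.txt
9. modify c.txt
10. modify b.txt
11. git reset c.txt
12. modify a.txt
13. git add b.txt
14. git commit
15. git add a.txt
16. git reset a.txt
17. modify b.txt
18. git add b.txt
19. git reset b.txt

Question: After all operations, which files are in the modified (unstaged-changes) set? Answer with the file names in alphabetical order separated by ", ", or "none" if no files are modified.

After op 1 (git reset a.txt): modified={none} staged={none}
After op 2 (modify a.txt): modified={a.txt} staged={none}
After op 3 (modify b.txt): modified={a.txt, b.txt} staged={none}
After op 4 (modify c.txt): modified={a.txt, b.txt, c.txt} staged={none}
After op 5 (git add b.txt): modified={a.txt, c.txt} staged={b.txt}
After op 6 (modify b.txt): modified={a.txt, b.txt, c.txt} staged={b.txt}
After op 7 (git add b.txt): modified={a.txt, c.txt} staged={b.txt}
After op 8 (git add a.txt): modified={c.txt} staged={a.txt, b.txt}
After op 9 (modify c.txt): modified={c.txt} staged={a.txt, b.txt}
After op 10 (modify b.txt): modified={b.txt, c.txt} staged={a.txt, b.txt}
After op 11 (git reset c.txt): modified={b.txt, c.txt} staged={a.txt, b.txt}
After op 12 (modify a.txt): modified={a.txt, b.txt, c.txt} staged={a.txt, b.txt}
After op 13 (git add b.txt): modified={a.txt, c.txt} staged={a.txt, b.txt}
After op 14 (git commit): modified={a.txt, c.txt} staged={none}
After op 15 (git add a.txt): modified={c.txt} staged={a.txt}
After op 16 (git reset a.txt): modified={a.txt, c.txt} staged={none}
After op 17 (modify b.txt): modified={a.txt, b.txt, c.txt} staged={none}
After op 18 (git add b.txt): modified={a.txt, c.txt} staged={b.txt}
After op 19 (git reset b.txt): modified={a.txt, b.txt, c.txt} staged={none}

Answer: a.txt, b.txt, c.txt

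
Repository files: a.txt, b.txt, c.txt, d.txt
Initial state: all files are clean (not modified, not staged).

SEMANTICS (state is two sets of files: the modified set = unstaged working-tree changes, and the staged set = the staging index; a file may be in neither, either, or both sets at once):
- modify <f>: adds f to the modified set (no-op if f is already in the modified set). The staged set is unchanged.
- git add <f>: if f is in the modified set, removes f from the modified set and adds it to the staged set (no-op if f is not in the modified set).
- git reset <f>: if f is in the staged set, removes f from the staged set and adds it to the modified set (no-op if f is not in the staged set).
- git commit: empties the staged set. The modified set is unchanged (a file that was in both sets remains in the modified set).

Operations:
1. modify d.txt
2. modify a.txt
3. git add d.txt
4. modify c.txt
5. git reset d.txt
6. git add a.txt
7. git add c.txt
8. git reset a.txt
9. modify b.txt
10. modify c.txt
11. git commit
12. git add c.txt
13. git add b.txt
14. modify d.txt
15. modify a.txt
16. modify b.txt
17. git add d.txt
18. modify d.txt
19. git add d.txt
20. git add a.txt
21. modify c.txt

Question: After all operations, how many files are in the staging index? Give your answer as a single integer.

After op 1 (modify d.txt): modified={d.txt} staged={none}
After op 2 (modify a.txt): modified={a.txt, d.txt} staged={none}
After op 3 (git add d.txt): modified={a.txt} staged={d.txt}
After op 4 (modify c.txt): modified={a.txt, c.txt} staged={d.txt}
After op 5 (git reset d.txt): modified={a.txt, c.txt, d.txt} staged={none}
After op 6 (git add a.txt): modified={c.txt, d.txt} staged={a.txt}
After op 7 (git add c.txt): modified={d.txt} staged={a.txt, c.txt}
After op 8 (git reset a.txt): modified={a.txt, d.txt} staged={c.txt}
After op 9 (modify b.txt): modified={a.txt, b.txt, d.txt} staged={c.txt}
After op 10 (modify c.txt): modified={a.txt, b.txt, c.txt, d.txt} staged={c.txt}
After op 11 (git commit): modified={a.txt, b.txt, c.txt, d.txt} staged={none}
After op 12 (git add c.txt): modified={a.txt, b.txt, d.txt} staged={c.txt}
After op 13 (git add b.txt): modified={a.txt, d.txt} staged={b.txt, c.txt}
After op 14 (modify d.txt): modified={a.txt, d.txt} staged={b.txt, c.txt}
After op 15 (modify a.txt): modified={a.txt, d.txt} staged={b.txt, c.txt}
After op 16 (modify b.txt): modified={a.txt, b.txt, d.txt} staged={b.txt, c.txt}
After op 17 (git add d.txt): modified={a.txt, b.txt} staged={b.txt, c.txt, d.txt}
After op 18 (modify d.txt): modified={a.txt, b.txt, d.txt} staged={b.txt, c.txt, d.txt}
After op 19 (git add d.txt): modified={a.txt, b.txt} staged={b.txt, c.txt, d.txt}
After op 20 (git add a.txt): modified={b.txt} staged={a.txt, b.txt, c.txt, d.txt}
After op 21 (modify c.txt): modified={b.txt, c.txt} staged={a.txt, b.txt, c.txt, d.txt}
Final staged set: {a.txt, b.txt, c.txt, d.txt} -> count=4

Answer: 4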